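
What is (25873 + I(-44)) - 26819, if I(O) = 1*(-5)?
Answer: -951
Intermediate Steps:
I(O) = -5
(25873 + I(-44)) - 26819 = (25873 - 5) - 26819 = 25868 - 26819 = -951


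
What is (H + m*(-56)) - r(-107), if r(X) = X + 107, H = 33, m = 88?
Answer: -4895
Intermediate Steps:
r(X) = 107 + X
(H + m*(-56)) - r(-107) = (33 + 88*(-56)) - (107 - 107) = (33 - 4928) - 1*0 = -4895 + 0 = -4895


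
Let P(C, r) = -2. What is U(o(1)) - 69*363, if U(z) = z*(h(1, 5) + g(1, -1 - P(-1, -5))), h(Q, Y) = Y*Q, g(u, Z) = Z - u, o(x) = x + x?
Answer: -25037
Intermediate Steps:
o(x) = 2*x
h(Q, Y) = Q*Y
U(z) = 5*z (U(z) = z*(1*5 + ((-1 - 1*(-2)) - 1*1)) = z*(5 + ((-1 + 2) - 1)) = z*(5 + (1 - 1)) = z*(5 + 0) = z*5 = 5*z)
U(o(1)) - 69*363 = 5*(2*1) - 69*363 = 5*2 - 25047 = 10 - 25047 = -25037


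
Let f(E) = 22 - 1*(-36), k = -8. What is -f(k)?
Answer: -58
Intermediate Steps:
f(E) = 58 (f(E) = 22 + 36 = 58)
-f(k) = -1*58 = -58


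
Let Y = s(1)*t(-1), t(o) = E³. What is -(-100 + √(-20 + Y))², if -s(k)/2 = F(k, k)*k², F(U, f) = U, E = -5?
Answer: -10230 + 200*√230 ≈ -7196.9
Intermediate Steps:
t(o) = -125 (t(o) = (-5)³ = -125)
s(k) = -2*k³ (s(k) = -2*k*k² = -2*k³)
Y = 250 (Y = -2*1³*(-125) = -2*1*(-125) = -2*(-125) = 250)
-(-100 + √(-20 + Y))² = -(-100 + √(-20 + 250))² = -(-100 + √230)²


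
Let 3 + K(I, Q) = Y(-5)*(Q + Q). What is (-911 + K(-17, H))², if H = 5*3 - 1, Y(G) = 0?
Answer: 835396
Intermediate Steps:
H = 14 (H = 15 - 1 = 14)
K(I, Q) = -3 (K(I, Q) = -3 + 0*(Q + Q) = -3 + 0*(2*Q) = -3 + 0 = -3)
(-911 + K(-17, H))² = (-911 - 3)² = (-914)² = 835396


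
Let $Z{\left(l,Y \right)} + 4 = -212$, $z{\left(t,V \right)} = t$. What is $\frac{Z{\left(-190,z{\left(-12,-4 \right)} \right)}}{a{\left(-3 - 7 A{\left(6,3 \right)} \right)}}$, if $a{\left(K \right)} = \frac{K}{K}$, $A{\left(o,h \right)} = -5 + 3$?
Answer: $-216$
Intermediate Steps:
$A{\left(o,h \right)} = -2$
$Z{\left(l,Y \right)} = -216$ ($Z{\left(l,Y \right)} = -4 - 212 = -216$)
$a{\left(K \right)} = 1$
$\frac{Z{\left(-190,z{\left(-12,-4 \right)} \right)}}{a{\left(-3 - 7 A{\left(6,3 \right)} \right)}} = - \frac{216}{1} = \left(-216\right) 1 = -216$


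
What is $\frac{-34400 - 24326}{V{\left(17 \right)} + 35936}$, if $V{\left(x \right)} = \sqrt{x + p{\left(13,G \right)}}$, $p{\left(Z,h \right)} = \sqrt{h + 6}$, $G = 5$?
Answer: $- \frac{58726}{35936 + \sqrt{17 + \sqrt{11}}} \approx -1.634$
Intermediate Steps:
$p{\left(Z,h \right)} = \sqrt{6 + h}$
$V{\left(x \right)} = \sqrt{x + \sqrt{11}}$ ($V{\left(x \right)} = \sqrt{x + \sqrt{6 + 5}} = \sqrt{x + \sqrt{11}}$)
$\frac{-34400 - 24326}{V{\left(17 \right)} + 35936} = \frac{-34400 - 24326}{\sqrt{17 + \sqrt{11}} + 35936} = - \frac{58726}{35936 + \sqrt{17 + \sqrt{11}}}$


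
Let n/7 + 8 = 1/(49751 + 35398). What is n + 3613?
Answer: 302875000/85149 ≈ 3557.0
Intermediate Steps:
n = -4768337/85149 (n = -56 + 7/(49751 + 35398) = -56 + 7/85149 = -4768337/85149 ≈ -56.000)
n + 3613 = -4768337/85149 + 3613 = 302875000/85149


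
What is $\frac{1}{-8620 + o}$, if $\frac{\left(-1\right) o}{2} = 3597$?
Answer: $- \frac{1}{15814} \approx -6.3235 \cdot 10^{-5}$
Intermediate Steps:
$o = -7194$ ($o = \left(-2\right) 3597 = -7194$)
$\frac{1}{-8620 + o} = \frac{1}{-8620 - 7194} = \frac{1}{-15814} = - \frac{1}{15814}$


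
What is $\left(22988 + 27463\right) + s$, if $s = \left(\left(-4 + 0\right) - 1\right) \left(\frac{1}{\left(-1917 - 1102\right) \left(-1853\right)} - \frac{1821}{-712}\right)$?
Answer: $\frac{200899200939889}{3983075384} \approx 50438.0$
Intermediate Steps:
$s = - \frac{50935258295}{3983075384}$ ($s = \left(-4 - 1\right) \left(\frac{1}{-3019} \left(- \frac{1}{1853}\right) - - \frac{1821}{712}\right) = - 5 \left(\left(- \frac{1}{3019}\right) \left(- \frac{1}{1853}\right) + \frac{1821}{712}\right) = - 5 \left(\frac{1}{5594207} + \frac{1821}{712}\right) = \left(-5\right) \frac{10187051659}{3983075384} = - \frac{50935258295}{3983075384} \approx -12.788$)
$\left(22988 + 27463\right) + s = \left(22988 + 27463\right) - \frac{50935258295}{3983075384} = 50451 - \frac{50935258295}{3983075384} = \frac{200899200939889}{3983075384}$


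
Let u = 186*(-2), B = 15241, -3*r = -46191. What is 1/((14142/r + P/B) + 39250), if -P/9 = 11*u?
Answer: 234665677/9211410401188 ≈ 2.5476e-5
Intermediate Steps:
r = 15397 (r = -1/3*(-46191) = 15397)
u = -372
P = 36828 (P = -99*(-372) = -9*(-4092) = 36828)
1/((14142/r + P/B) + 39250) = 1/((14142/15397 + 36828/15241) + 39250) = 1/(782578938/234665677 + 39250) = 1/(9211410401188/234665677) = 234665677/9211410401188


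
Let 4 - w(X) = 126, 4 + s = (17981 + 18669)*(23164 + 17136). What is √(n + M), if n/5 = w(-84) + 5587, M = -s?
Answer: 3*I*√164107519 ≈ 38431.0*I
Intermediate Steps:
s = 1476994996 (s = -4 + (17981 + 18669)*(23164 + 17136) = -4 + 36650*40300 = -4 + 1476995000 = 1476994996)
w(X) = -122 (w(X) = 4 - 1*126 = 4 - 126 = -122)
M = -1476994996 (M = -1*1476994996 = -1476994996)
n = 27325 (n = 5*(-122 + 5587) = 5*5465 = 27325)
√(n + M) = √(27325 - 1476994996) = √(-1476967671) = 3*I*√164107519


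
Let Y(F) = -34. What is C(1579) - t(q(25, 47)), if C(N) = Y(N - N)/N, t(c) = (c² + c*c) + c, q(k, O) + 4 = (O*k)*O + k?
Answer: -9638683822996/1579 ≈ -6.1043e+9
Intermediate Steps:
q(k, O) = -4 + k + k*O² (q(k, O) = -4 + ((O*k)*O + k) = -4 + (k*O² + k) = -4 + (k + k*O²) = -4 + k + k*O²)
t(c) = c + 2*c² (t(c) = (c² + c²) + c = 2*c² + c = c + 2*c²)
C(N) = -34/N
C(1579) - t(q(25, 47)) = -34/1579 - (-4 + 25 + 25*47²)*(1 + 2*(-4 + 25 + 25*47²)) = -34*1/1579 - (-4 + 25 + 25*2209)*(1 + 2*(-4 + 25 + 25*2209)) = -34/1579 - (-4 + 25 + 55225)*(1 + 2*(-4 + 25 + 55225)) = -34/1579 - 55246*(1 + 2*55246) = -34/1579 - 55246*(1 + 110492) = -34/1579 - 55246*110493 = -34/1579 - 1*6104296278 = -34/1579 - 6104296278 = -9638683822996/1579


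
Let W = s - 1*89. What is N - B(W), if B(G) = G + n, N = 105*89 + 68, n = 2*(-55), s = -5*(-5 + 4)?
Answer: 9607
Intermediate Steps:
s = 5 (s = -5*(-1) = 5)
n = -110
W = -84 (W = 5 - 1*89 = 5 - 89 = -84)
N = 9413 (N = 9345 + 68 = 9413)
B(G) = -110 + G (B(G) = G - 110 = -110 + G)
N - B(W) = 9413 - (-110 - 84) = 9413 - 1*(-194) = 9413 + 194 = 9607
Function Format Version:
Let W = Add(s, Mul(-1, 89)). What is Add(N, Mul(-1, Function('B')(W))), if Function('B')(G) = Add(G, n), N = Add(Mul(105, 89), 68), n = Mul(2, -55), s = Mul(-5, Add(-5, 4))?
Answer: 9607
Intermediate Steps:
s = 5 (s = Mul(-5, -1) = 5)
n = -110
W = -84 (W = Add(5, Mul(-1, 89)) = Add(5, -89) = -84)
N = 9413 (N = Add(9345, 68) = 9413)
Function('B')(G) = Add(-110, G) (Function('B')(G) = Add(G, -110) = Add(-110, G))
Add(N, Mul(-1, Function('B')(W))) = Add(9413, Mul(-1, Add(-110, -84))) = Add(9413, Mul(-1, -194)) = Add(9413, 194) = 9607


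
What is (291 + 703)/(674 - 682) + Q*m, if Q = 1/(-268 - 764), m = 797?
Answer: -129023/1032 ≈ -125.02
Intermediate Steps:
Q = -1/1032 (Q = 1/(-1032) = -1/1032 ≈ -0.00096899)
(291 + 703)/(674 - 682) + Q*m = (291 + 703)/(674 - 682) - 1/1032*797 = 994/(-8) - 797/1032 = 994*(-1/8) - 797/1032 = -497/4 - 797/1032 = -129023/1032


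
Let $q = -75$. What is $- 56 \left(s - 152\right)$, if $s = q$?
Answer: $12712$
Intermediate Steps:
$s = -75$
$- 56 \left(s - 152\right) = - 56 \left(-75 - 152\right) = \left(-56\right) \left(-227\right) = 12712$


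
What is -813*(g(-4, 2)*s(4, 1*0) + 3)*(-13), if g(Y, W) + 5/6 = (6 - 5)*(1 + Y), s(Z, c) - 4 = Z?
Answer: -292409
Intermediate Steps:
s(Z, c) = 4 + Z
g(Y, W) = ⅙ + Y (g(Y, W) = -⅚ + (6 - 5)*(1 + Y) = -⅚ + 1*(1 + Y) = -⅚ + (1 + Y) = ⅙ + Y)
-813*(g(-4, 2)*s(4, 1*0) + 3)*(-13) = -813*((⅙ - 4)*(4 + 4) + 3)*(-13) = -813*(-23/6*8 + 3)*(-13) = -813*(-92/3 + 3)*(-13) = -(-22493)*(-13) = -813*1079/3 = -292409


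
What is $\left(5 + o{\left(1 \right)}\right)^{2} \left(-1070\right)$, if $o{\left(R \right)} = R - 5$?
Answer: $-1070$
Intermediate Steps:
$o{\left(R \right)} = -5 + R$
$\left(5 + o{\left(1 \right)}\right)^{2} \left(-1070\right) = \left(5 + \left(-5 + 1\right)\right)^{2} \left(-1070\right) = \left(5 - 4\right)^{2} \left(-1070\right) = 1^{2} \left(-1070\right) = 1 \left(-1070\right) = -1070$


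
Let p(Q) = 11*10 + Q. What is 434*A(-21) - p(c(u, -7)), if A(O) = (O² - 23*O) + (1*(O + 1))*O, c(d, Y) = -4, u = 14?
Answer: 583190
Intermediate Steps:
p(Q) = 110 + Q
A(O) = O² - 23*O + O*(1 + O) (A(O) = (O² - 23*O) + (1*(1 + O))*O = (O² - 23*O) + (1 + O)*O = (O² - 23*O) + O*(1 + O) = O² - 23*O + O*(1 + O))
434*A(-21) - p(c(u, -7)) = 434*(2*(-21)*(-11 - 21)) - (110 - 4) = 434*(2*(-21)*(-32)) - 1*106 = 434*1344 - 106 = 583296 - 106 = 583190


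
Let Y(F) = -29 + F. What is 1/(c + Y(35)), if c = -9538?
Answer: -1/9532 ≈ -0.00010491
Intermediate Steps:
1/(c + Y(35)) = 1/(-9538 + (-29 + 35)) = 1/(-9538 + 6) = 1/(-9532) = -1/9532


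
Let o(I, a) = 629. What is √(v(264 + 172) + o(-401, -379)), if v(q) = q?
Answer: √1065 ≈ 32.634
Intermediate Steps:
√(v(264 + 172) + o(-401, -379)) = √((264 + 172) + 629) = √(436 + 629) = √1065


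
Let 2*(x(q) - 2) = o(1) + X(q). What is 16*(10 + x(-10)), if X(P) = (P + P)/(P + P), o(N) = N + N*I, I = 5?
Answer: 248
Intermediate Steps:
o(N) = 6*N (o(N) = N + N*5 = N + 5*N = 6*N)
X(P) = 1 (X(P) = (2*P)/((2*P)) = (2*P)*(1/(2*P)) = 1)
x(q) = 11/2 (x(q) = 2 + (6*1 + 1)/2 = 2 + (6 + 1)/2 = 2 + (½)*7 = 2 + 7/2 = 11/2)
16*(10 + x(-10)) = 16*(10 + 11/2) = 16*(31/2) = 248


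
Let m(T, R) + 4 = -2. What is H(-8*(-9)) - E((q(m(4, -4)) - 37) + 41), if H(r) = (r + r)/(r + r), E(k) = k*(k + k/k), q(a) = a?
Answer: -1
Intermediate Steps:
m(T, R) = -6 (m(T, R) = -4 - 2 = -6)
E(k) = k*(1 + k) (E(k) = k*(k + 1) = k*(1 + k))
H(r) = 1 (H(r) = (2*r)/((2*r)) = (2*r)*(1/(2*r)) = 1)
H(-8*(-9)) - E((q(m(4, -4)) - 37) + 41) = 1 - ((-6 - 37) + 41)*(1 + ((-6 - 37) + 41)) = 1 - (-43 + 41)*(1 + (-43 + 41)) = 1 - (-2)*(1 - 2) = 1 - (-2)*(-1) = 1 - 1*2 = 1 - 2 = -1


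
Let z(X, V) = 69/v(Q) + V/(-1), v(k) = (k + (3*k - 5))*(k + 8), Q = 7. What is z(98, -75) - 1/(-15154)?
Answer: 5697909/75770 ≈ 75.200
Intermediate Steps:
v(k) = (-5 + 4*k)*(8 + k) (v(k) = (k + (-5 + 3*k))*(8 + k) = (-5 + 4*k)*(8 + k))
z(X, V) = 1/5 - V (z(X, V) = 69/(-40 + 4*7**2 + 27*7) + V/(-1) = 69/(-40 + 4*49 + 189) + V*(-1) = 69/(-40 + 196 + 189) - V = 69/345 - V = 69*(1/345) - V = 1/5 - V)
z(98, -75) - 1/(-15154) = (1/5 - 1*(-75)) - 1/(-15154) = (1/5 + 75) - 1*(-1/15154) = 376/5 + 1/15154 = 5697909/75770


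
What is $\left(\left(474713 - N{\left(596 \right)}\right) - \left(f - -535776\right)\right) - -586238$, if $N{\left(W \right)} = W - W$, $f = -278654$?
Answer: $803829$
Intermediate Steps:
$N{\left(W \right)} = 0$
$\left(\left(474713 - N{\left(596 \right)}\right) - \left(f - -535776\right)\right) - -586238 = \left(\left(474713 - 0\right) - \left(-278654 - -535776\right)\right) - -586238 = \left(\left(474713 + 0\right) - \left(-278654 + 535776\right)\right) + 586238 = \left(474713 - 257122\right) + 586238 = 217591 + 586238 = 803829$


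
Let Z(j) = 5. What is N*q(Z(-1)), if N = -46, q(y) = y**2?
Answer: -1150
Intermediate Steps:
N*q(Z(-1)) = -46*5**2 = -46*25 = -1150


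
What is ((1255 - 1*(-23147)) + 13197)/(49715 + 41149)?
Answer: 12533/30288 ≈ 0.41379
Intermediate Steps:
((1255 - 1*(-23147)) + 13197)/(49715 + 41149) = ((1255 + 23147) + 13197)/90864 = (24402 + 13197)*(1/90864) = 37599*(1/90864) = 12533/30288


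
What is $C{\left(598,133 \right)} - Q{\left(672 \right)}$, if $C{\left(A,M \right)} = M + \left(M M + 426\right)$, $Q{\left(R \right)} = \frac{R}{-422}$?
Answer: $\frac{3850664}{211} \approx 18250.0$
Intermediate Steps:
$Q{\left(R \right)} = - \frac{R}{422}$ ($Q{\left(R \right)} = R \left(- \frac{1}{422}\right) = - \frac{R}{422}$)
$C{\left(A,M \right)} = 426 + M + M^{2}$ ($C{\left(A,M \right)} = M + \left(M^{2} + 426\right) = M + \left(426 + M^{2}\right) = 426 + M + M^{2}$)
$C{\left(598,133 \right)} - Q{\left(672 \right)} = \left(426 + 133 + 133^{2}\right) - \left(- \frac{1}{422}\right) 672 = \left(426 + 133 + 17689\right) - - \frac{336}{211} = 18248 + \frac{336}{211} = \frac{3850664}{211}$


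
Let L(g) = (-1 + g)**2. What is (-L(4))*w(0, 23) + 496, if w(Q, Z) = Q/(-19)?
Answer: 496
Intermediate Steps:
w(Q, Z) = -Q/19 (w(Q, Z) = Q*(-1/19) = -Q/19)
(-L(4))*w(0, 23) + 496 = (-(-1 + 4)**2)*(-1/19*0) + 496 = -1*3**2*0 + 496 = -1*9*0 + 496 = -9*0 + 496 = 0 + 496 = 496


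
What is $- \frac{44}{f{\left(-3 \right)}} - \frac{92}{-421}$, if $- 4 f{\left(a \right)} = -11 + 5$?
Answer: $- \frac{36772}{1263} \approx -29.115$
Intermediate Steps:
$f{\left(a \right)} = \frac{3}{2}$ ($f{\left(a \right)} = - \frac{-11 + 5}{4} = \left(- \frac{1}{4}\right) \left(-6\right) = \frac{3}{2}$)
$- \frac{44}{f{\left(-3 \right)}} - \frac{92}{-421} = - \frac{44}{\frac{3}{2}} - \frac{92}{-421} = \left(-44\right) \frac{2}{3} - - \frac{92}{421} = - \frac{88}{3} + \frac{92}{421} = - \frac{36772}{1263}$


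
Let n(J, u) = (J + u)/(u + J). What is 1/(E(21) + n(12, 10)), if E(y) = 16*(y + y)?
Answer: 1/673 ≈ 0.0014859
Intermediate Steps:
n(J, u) = 1 (n(J, u) = (J + u)/(J + u) = 1)
E(y) = 32*y (E(y) = 16*(2*y) = 32*y)
1/(E(21) + n(12, 10)) = 1/(32*21 + 1) = 1/(672 + 1) = 1/673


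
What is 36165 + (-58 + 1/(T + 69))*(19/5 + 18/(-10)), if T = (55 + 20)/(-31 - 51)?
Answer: 201261731/5583 ≈ 36049.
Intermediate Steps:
T = -75/82 (T = 75/(-82) = 75*(-1/82) = -75/82 ≈ -0.91463)
36165 + (-58 + 1/(T + 69))*(19/5 + 18/(-10)) = 36165 + (-58 + 1/(-75/82 + 69))*(19/5 + 18/(-10)) = 36165 + (-58 + 1/(5583/82))*(19*(⅕) + 18*(-⅒)) = 36165 + (-58 + 82/5583)*(19/5 - 9/5) = 36165 - 323732/5583*2 = 36165 - 647464/5583 = 201261731/5583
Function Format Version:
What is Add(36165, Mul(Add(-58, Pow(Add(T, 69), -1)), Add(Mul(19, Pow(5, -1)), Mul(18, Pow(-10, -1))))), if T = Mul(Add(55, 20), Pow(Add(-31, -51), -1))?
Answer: Rational(201261731, 5583) ≈ 36049.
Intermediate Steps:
T = Rational(-75, 82) (T = Mul(75, Pow(-82, -1)) = Mul(75, Rational(-1, 82)) = Rational(-75, 82) ≈ -0.91463)
Add(36165, Mul(Add(-58, Pow(Add(T, 69), -1)), Add(Mul(19, Pow(5, -1)), Mul(18, Pow(-10, -1))))) = Add(36165, Mul(Add(-58, Pow(Add(Rational(-75, 82), 69), -1)), Add(Mul(19, Pow(5, -1)), Mul(18, Pow(-10, -1))))) = Add(36165, Mul(Add(-58, Pow(Rational(5583, 82), -1)), Add(Mul(19, Rational(1, 5)), Mul(18, Rational(-1, 10))))) = Add(36165, Mul(Add(-58, Rational(82, 5583)), Add(Rational(19, 5), Rational(-9, 5)))) = Add(36165, Mul(Rational(-323732, 5583), 2)) = Add(36165, Rational(-647464, 5583)) = Rational(201261731, 5583)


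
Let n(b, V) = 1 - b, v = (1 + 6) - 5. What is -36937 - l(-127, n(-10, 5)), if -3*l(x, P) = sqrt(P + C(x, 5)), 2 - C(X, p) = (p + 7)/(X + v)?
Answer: -36937 + sqrt(8185)/75 ≈ -36936.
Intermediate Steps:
v = 2 (v = 7 - 5 = 2)
C(X, p) = 2 - (7 + p)/(2 + X) (C(X, p) = 2 - (p + 7)/(X + 2) = 2 - (7 + p)/(2 + X))
l(x, P) = -sqrt(P + (-8 + 2*x)/(2 + x))/3 (l(x, P) = -sqrt(P + (-3 - 1*5 + 2*x)/(2 + x))/3 = -sqrt(P + (-3 - 5 + 2*x)/(2 + x))/3 = -sqrt(P + (-8 + 2*x)/(2 + x))/3)
-36937 - l(-127, n(-10, 5)) = -36937 - (-1)*sqrt((-8 + 2*(-127) + (1 - 1*(-10))*(2 - 127))/(2 - 127))/3 = -36937 - (-1)*sqrt((-8 - 254 + (1 + 10)*(-125))/(-125))/3 = -36937 - (-1)*sqrt(-(-8 - 254 + 11*(-125))/125)/3 = -36937 - (-1)*sqrt(-(-8 - 254 - 1375)/125)/3 = -36937 - (-1)*sqrt(-1/125*(-1637))/3 = -36937 - (-1)*sqrt(1637/125)/3 = -36937 - (-1)*sqrt(8185)/25/3 = -36937 - (-1)*sqrt(8185)/75 = -36937 + sqrt(8185)/75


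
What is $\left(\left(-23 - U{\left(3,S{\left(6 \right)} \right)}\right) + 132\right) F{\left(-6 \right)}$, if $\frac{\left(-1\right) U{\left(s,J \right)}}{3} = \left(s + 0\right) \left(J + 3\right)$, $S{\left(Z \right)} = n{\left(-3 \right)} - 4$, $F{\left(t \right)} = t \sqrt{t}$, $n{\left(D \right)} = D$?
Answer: $- 438 i \sqrt{6} \approx - 1072.9 i$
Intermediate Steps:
$F{\left(t \right)} = t^{\frac{3}{2}}$
$S{\left(Z \right)} = -7$ ($S{\left(Z \right)} = -3 - 4 = -7$)
$U{\left(s,J \right)} = - 3 s \left(3 + J\right)$ ($U{\left(s,J \right)} = - 3 \left(s + 0\right) \left(J + 3\right) = - 3 s \left(3 + J\right)$)
$\left(\left(-23 - U{\left(3,S{\left(6 \right)} \right)}\right) + 132\right) F{\left(-6 \right)} = \left(\left(-23 - \left(-3\right) 3 \left(3 - 7\right)\right) + 132\right) \left(-6\right)^{\frac{3}{2}} = \left(\left(-23 - \left(-3\right) 3 \left(-4\right)\right) + 132\right) \left(- 6 i \sqrt{6}\right) = \left(\left(-23 - 36\right) + 132\right) \left(- 6 i \sqrt{6}\right) = \left(-59 + 132\right) \left(- 6 i \sqrt{6}\right) = 73 \left(- 6 i \sqrt{6}\right) = - 438 i \sqrt{6}$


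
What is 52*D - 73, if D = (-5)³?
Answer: -6573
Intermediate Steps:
D = -125
52*D - 73 = 52*(-125) - 73 = -6500 - 73 = -6573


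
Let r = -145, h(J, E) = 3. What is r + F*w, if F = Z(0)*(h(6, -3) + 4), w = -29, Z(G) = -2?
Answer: 261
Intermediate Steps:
F = -14 (F = -2*(3 + 4) = -2*7 = -14)
r + F*w = -145 - 14*(-29) = -145 + 406 = 261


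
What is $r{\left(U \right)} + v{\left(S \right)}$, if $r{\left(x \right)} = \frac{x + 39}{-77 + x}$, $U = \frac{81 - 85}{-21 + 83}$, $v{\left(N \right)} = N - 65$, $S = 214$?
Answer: $\frac{354754}{2389} \approx 148.49$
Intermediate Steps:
$v{\left(N \right)} = -65 + N$
$U = - \frac{2}{31}$ ($U = - \frac{4}{62} = \left(-4\right) \frac{1}{62} = - \frac{2}{31} \approx -0.064516$)
$r{\left(x \right)} = \frac{39 + x}{-77 + x}$
$r{\left(U \right)} + v{\left(S \right)} = \frac{39 - \frac{2}{31}}{-77 - \frac{2}{31}} + \left(-65 + 214\right) = \frac{1}{- \frac{2389}{31}} \cdot \frac{1207}{31} + 149 = \left(- \frac{31}{2389}\right) \frac{1207}{31} + 149 = - \frac{1207}{2389} + 149 = \frac{354754}{2389}$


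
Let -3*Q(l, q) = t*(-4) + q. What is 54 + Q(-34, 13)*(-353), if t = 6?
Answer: -3721/3 ≈ -1240.3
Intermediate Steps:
Q(l, q) = 8 - q/3 (Q(l, q) = -(6*(-4) + q)/3 = -(-24 + q)/3 = 8 - q/3)
54 + Q(-34, 13)*(-353) = 54 + (8 - ⅓*13)*(-353) = 54 + (8 - 13/3)*(-353) = 54 + (11/3)*(-353) = 54 - 3883/3 = -3721/3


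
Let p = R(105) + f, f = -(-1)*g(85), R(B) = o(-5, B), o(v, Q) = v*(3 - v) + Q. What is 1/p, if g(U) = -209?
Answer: -1/144 ≈ -0.0069444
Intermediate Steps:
o(v, Q) = Q + v*(3 - v)
R(B) = -40 + B (R(B) = B - 1*(-5)² + 3*(-5) = B - 1*25 - 15 = B - 25 - 15 = -40 + B)
f = -209 (f = -(-1)*(-209) = -1*209 = -209)
p = -144 (p = (-40 + 105) - 209 = 65 - 209 = -144)
1/p = 1/(-144) = -1/144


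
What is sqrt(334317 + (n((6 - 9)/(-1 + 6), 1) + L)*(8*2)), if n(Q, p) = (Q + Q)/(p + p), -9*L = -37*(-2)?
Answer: sqrt(75189565)/15 ≈ 578.08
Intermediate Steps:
L = -74/9 (L = -(-37)*(-2)/9 = -1/9*74 = -74/9 ≈ -8.2222)
n(Q, p) = Q/p (n(Q, p) = (2*Q)/((2*p)) = (2*Q)*(1/(2*p)) = Q/p)
sqrt(334317 + (n((6 - 9)/(-1 + 6), 1) + L)*(8*2)) = sqrt(334317 + (((6 - 9)/(-1 + 6))/1 - 74/9)*(8*2)) = sqrt(334317 + (-3/5*1 - 74/9)*16) = sqrt(334317 + (-3/5 - 74/9)*16) = sqrt(334317 - 397/45*16) = sqrt(334317 - 6352/45) = sqrt(15037913/45) = sqrt(75189565)/15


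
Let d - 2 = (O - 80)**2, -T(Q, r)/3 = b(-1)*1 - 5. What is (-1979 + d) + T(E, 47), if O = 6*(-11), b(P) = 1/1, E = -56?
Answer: 19351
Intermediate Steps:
b(P) = 1
T(Q, r) = 12 (T(Q, r) = -3*(1*1 - 5) = -3*(1 - 5) = -3*(-4) = 12)
O = -66
d = 21318 (d = 2 + (-66 - 80)**2 = 2 + (-146)**2 = 2 + 21316 = 21318)
(-1979 + d) + T(E, 47) = (-1979 + 21318) + 12 = 19339 + 12 = 19351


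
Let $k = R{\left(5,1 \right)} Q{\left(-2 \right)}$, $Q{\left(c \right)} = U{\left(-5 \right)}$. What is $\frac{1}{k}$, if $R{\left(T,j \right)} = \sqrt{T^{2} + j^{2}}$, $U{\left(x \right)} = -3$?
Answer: $- \frac{\sqrt{26}}{78} \approx -0.065372$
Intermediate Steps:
$Q{\left(c \right)} = -3$
$k = - 3 \sqrt{26}$ ($k = \sqrt{5^{2} + 1^{2}} \left(-3\right) = \sqrt{25 + 1} \left(-3\right) = \sqrt{26} \left(-3\right) = - 3 \sqrt{26} \approx -15.297$)
$\frac{1}{k} = \frac{1}{\left(-3\right) \sqrt{26}} = - \frac{\sqrt{26}}{78}$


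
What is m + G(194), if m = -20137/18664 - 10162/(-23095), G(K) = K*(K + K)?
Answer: 32445349861313/431045080 ≈ 75271.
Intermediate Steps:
G(K) = 2*K² (G(K) = K*(2*K) = 2*K²)
m = -275400447/431045080 (m = -20137*1/18664 - 10162*(-1/23095) = -20137/18664 + 10162/23095 = -275400447/431045080 ≈ -0.63891)
m + G(194) = -275400447/431045080 + 2*194² = -275400447/431045080 + 2*37636 = -275400447/431045080 + 75272 = 32445349861313/431045080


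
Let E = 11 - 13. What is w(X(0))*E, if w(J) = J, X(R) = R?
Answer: 0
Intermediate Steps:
E = -2
w(X(0))*E = 0*(-2) = 0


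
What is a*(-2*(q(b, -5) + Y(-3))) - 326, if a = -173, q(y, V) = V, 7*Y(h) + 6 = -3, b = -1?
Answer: -17506/7 ≈ -2500.9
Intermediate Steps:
Y(h) = -9/7 (Y(h) = -6/7 + (⅐)*(-3) = -6/7 - 3/7 = -9/7)
a*(-2*(q(b, -5) + Y(-3))) - 326 = -(-346)*(-5 - 9/7) - 326 = -(-346)*(-44)/7 - 326 = -173*88/7 - 326 = -15224/7 - 326 = -17506/7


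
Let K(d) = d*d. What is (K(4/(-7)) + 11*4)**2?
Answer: 4717584/2401 ≈ 1964.8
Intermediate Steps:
K(d) = d**2
(K(4/(-7)) + 11*4)**2 = ((4/(-7))**2 + 11*4)**2 = ((4*(-1/7))**2 + 44)**2 = ((-4/7)**2 + 44)**2 = (16/49 + 44)**2 = (2172/49)**2 = 4717584/2401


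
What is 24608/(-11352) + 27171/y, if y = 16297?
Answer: -269161/537801 ≈ -0.50048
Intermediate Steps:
24608/(-11352) + 27171/y = 24608/(-11352) + 27171/16297 = 24608*(-1/11352) + 27171*(1/16297) = -3076/1419 + 27171/16297 = -269161/537801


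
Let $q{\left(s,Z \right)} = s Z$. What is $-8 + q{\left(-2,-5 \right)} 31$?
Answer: $302$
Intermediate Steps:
$q{\left(s,Z \right)} = Z s$
$-8 + q{\left(-2,-5 \right)} 31 = -8 + \left(-5\right) \left(-2\right) 31 = -8 + 10 \cdot 31 = -8 + 310 = 302$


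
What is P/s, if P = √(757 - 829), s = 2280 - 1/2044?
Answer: 12264*I*√2/4660319 ≈ 0.0037216*I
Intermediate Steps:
s = 4660319/2044 (s = 2280 - 1*1/2044 = 2280 - 1/2044 = 4660319/2044 ≈ 2280.0)
P = 6*I*√2 (P = √(-72) = 6*I*√2 ≈ 8.4853*I)
P/s = (6*I*√2)/(4660319/2044) = (6*I*√2)*(2044/4660319) = 12264*I*√2/4660319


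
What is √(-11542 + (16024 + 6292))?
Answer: √10774 ≈ 103.80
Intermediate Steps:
√(-11542 + (16024 + 6292)) = √(-11542 + 22316) = √10774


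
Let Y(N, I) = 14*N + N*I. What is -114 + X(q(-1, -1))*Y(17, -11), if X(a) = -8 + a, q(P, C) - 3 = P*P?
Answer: -318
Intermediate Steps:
q(P, C) = 3 + P² (q(P, C) = 3 + P*P = 3 + P²)
Y(N, I) = 14*N + I*N
-114 + X(q(-1, -1))*Y(17, -11) = -114 + (-8 + (3 + (-1)²))*(17*(14 - 11)) = -114 + (-8 + (3 + 1))*(17*3) = -114 + (-8 + 4)*51 = -114 - 4*51 = -114 - 204 = -318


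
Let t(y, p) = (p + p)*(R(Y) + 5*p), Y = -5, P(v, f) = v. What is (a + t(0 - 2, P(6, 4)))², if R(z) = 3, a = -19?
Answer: 142129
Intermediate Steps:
t(y, p) = 2*p*(3 + 5*p) (t(y, p) = (p + p)*(3 + 5*p) = (2*p)*(3 + 5*p) = 2*p*(3 + 5*p))
(a + t(0 - 2, P(6, 4)))² = (-19 + 2*6*(3 + 5*6))² = (-19 + 2*6*(3 + 30))² = (-19 + 2*6*33)² = (-19 + 396)² = 377² = 142129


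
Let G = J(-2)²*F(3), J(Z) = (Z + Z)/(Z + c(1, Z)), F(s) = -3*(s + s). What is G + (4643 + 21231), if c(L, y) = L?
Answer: 25586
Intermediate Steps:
F(s) = -6*s
J(Z) = 2*Z/(1 + Z) (J(Z) = (Z + Z)/(Z + 1) = (2*Z)/(1 + Z) = 2*Z/(1 + Z))
G = -288 (G = (2*(-2)/(1 - 2))²*(-6*3) = (2*(-2)/(-1))²*(-18) = (2*(-2)*(-1))²*(-18) = 4²*(-18) = 16*(-18) = -288)
G + (4643 + 21231) = -288 + (4643 + 21231) = -288 + 25874 = 25586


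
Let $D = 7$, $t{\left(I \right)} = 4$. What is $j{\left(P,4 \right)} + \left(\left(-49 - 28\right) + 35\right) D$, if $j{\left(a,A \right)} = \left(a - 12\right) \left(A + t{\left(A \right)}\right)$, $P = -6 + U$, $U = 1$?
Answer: $-430$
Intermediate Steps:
$P = -5$ ($P = -6 + 1 = -5$)
$j{\left(a,A \right)} = \left(-12 + a\right) \left(4 + A\right)$ ($j{\left(a,A \right)} = \left(a - 12\right) \left(A + 4\right) = \left(-12 + a\right) \left(4 + A\right)$)
$j{\left(P,4 \right)} + \left(\left(-49 - 28\right) + 35\right) D = \left(-48 - 48 + 4 \left(-5\right) + 4 \left(-5\right)\right) + \left(\left(-49 - 28\right) + 35\right) 7 = \left(-48 - 48 - 20 - 20\right) + \left(-77 + 35\right) 7 = -136 - 294 = -430$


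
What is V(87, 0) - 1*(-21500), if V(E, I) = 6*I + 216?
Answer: 21716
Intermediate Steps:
V(E, I) = 216 + 6*I
V(87, 0) - 1*(-21500) = (216 + 6*0) - 1*(-21500) = (216 + 0) + 21500 = 216 + 21500 = 21716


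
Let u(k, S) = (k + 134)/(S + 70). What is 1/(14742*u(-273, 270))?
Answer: -170/1024569 ≈ -0.00016592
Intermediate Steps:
u(k, S) = (134 + k)/(70 + S)
1/(14742*u(-273, 270)) = 1/(14742*(((134 - 273)/(70 + 270)))) = 1/(14742*((-139/340))) = 1/(14742*(((1/340)*(-139)))) = 1/(14742*(-139/340)) = (1/14742)*(-340/139) = -170/1024569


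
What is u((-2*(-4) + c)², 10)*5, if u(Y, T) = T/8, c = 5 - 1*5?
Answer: 25/4 ≈ 6.2500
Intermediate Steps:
c = 0 (c = 5 - 5 = 0)
u(Y, T) = T/8 (u(Y, T) = T*(⅛) = T/8)
u((-2*(-4) + c)², 10)*5 = ((⅛)*10)*5 = (5/4)*5 = 25/4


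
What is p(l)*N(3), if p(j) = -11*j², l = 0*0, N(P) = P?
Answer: 0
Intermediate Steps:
l = 0
p(l)*N(3) = -11*0²*3 = -11*0*3 = 0*3 = 0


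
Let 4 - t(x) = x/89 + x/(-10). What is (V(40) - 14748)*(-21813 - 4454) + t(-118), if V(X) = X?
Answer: 171919088139/445 ≈ 3.8634e+8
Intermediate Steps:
t(x) = 4 + 79*x/890 (t(x) = 4 - (x/89 + x/(-10)) = 4 - (x*(1/89) + x*(-⅒)) = 4 - (x/89 - x/10) = 4 - (-79)*x/890 = 4 + 79*x/890)
(V(40) - 14748)*(-21813 - 4454) + t(-118) = (40 - 14748)*(-21813 - 4454) + (4 + (79/890)*(-118)) = -14708*(-26267) + (4 - 4661/445) = 386335036 - 2881/445 = 171919088139/445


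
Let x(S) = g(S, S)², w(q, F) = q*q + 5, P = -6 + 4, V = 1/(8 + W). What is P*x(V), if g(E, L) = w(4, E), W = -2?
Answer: -882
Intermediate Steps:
V = ⅙ (V = 1/(8 - 2) = 1/6 = ⅙ ≈ 0.16667)
P = -2
w(q, F) = 5 + q² (w(q, F) = q² + 5 = 5 + q²)
g(E, L) = 21 (g(E, L) = 5 + 4² = 5 + 16 = 21)
x(S) = 441 (x(S) = 21² = 441)
P*x(V) = -2*441 = -882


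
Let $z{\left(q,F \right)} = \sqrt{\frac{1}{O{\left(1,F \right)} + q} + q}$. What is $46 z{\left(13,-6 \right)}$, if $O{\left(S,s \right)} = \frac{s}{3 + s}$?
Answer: $\frac{644 \sqrt{15}}{15} \approx 166.28$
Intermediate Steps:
$z{\left(q,F \right)} = \sqrt{q + \frac{1}{q + \frac{F}{3 + F}}}$ ($z{\left(q,F \right)} = \sqrt{\frac{1}{\frac{F}{3 + F} + q} + q} = \sqrt{\frac{1}{q + \frac{F}{3 + F}} + q} = \sqrt{q + \frac{1}{q + \frac{F}{3 + F}}}$)
$46 z{\left(13,-6 \right)} = 46 \sqrt{\frac{3 - 6 + 13 \left(-6 + 13 \left(3 - 6\right)\right)}{-6 + 13 \left(3 - 6\right)}} = 46 \sqrt{\frac{3 - 6 + 13 \left(-6 + 13 \left(-3\right)\right)}{-6 + 13 \left(-3\right)}} = 46 \sqrt{\frac{3 - 6 + 13 \left(-6 - 39\right)}{-6 - 39}} = 46 \sqrt{\frac{3 - 6 + 13 \left(-45\right)}{-45}} = 46 \sqrt{- \frac{3 - 6 - 585}{45}} = 46 \sqrt{\left(- \frac{1}{45}\right) \left(-588\right)} = 46 \sqrt{\frac{196}{15}} = 46 \frac{14 \sqrt{15}}{15} = \frac{644 \sqrt{15}}{15}$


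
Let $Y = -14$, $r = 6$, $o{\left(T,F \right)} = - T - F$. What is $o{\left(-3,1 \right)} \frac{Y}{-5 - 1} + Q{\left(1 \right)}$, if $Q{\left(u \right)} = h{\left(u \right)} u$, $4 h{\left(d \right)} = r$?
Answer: $\frac{37}{6} \approx 6.1667$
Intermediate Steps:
$o{\left(T,F \right)} = - F - T$
$h{\left(d \right)} = \frac{3}{2}$ ($h{\left(d \right)} = \frac{1}{4} \cdot 6 = \frac{3}{2}$)
$Q{\left(u \right)} = \frac{3 u}{2}$
$o{\left(-3,1 \right)} \frac{Y}{-5 - 1} + Q{\left(1 \right)} = \left(\left(-1\right) 1 - -3\right) \left(- \frac{14}{-5 - 1}\right) + \frac{3}{2} \cdot 1 = \left(-1 + 3\right) \left(- \frac{14}{-6}\right) + \frac{3}{2} = 2 \left(\left(-14\right) \left(- \frac{1}{6}\right)\right) + \frac{3}{2} = 2 \cdot \frac{7}{3} + \frac{3}{2} = \frac{14}{3} + \frac{3}{2} = \frac{37}{6}$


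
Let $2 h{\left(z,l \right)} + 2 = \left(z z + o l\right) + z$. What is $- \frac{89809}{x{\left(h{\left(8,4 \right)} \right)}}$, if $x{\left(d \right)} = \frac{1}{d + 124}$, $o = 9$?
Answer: $-15896193$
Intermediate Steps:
$h{\left(z,l \right)} = -1 + \frac{z}{2} + \frac{z^{2}}{2} + \frac{9 l}{2}$ ($h{\left(z,l \right)} = -1 + \frac{\left(z z + 9 l\right) + z}{2} = -1 + \frac{\left(z^{2} + 9 l\right) + z}{2} = -1 + \frac{z + z^{2} + 9 l}{2} = -1 + \left(\frac{z}{2} + \frac{z^{2}}{2} + \frac{9 l}{2}\right) = -1 + \frac{z}{2} + \frac{z^{2}}{2} + \frac{9 l}{2}$)
$x{\left(d \right)} = \frac{1}{124 + d}$
$- \frac{89809}{x{\left(h{\left(8,4 \right)} \right)}} = - \frac{89809}{\frac{1}{124 + \left(-1 + \frac{1}{2} \cdot 8 + \frac{8^{2}}{2} + \frac{9}{2} \cdot 4\right)}} = - \frac{89809}{\frac{1}{124 + \left(-1 + 4 + \frac{1}{2} \cdot 64 + 18\right)}} = - \frac{89809}{\frac{1}{124 + \left(-1 + 4 + 32 + 18\right)}} = - \frac{89809}{\frac{1}{124 + 53}} = - \frac{89809}{\frac{1}{177}} = - 89809 \frac{1}{\frac{1}{177}} = \left(-89809\right) 177 = -15896193$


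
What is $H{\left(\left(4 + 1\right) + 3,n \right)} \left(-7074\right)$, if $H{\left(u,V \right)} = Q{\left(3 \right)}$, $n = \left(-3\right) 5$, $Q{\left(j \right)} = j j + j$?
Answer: $-84888$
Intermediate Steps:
$Q{\left(j \right)} = j + j^{2}$ ($Q{\left(j \right)} = j^{2} + j = j + j^{2}$)
$n = -15$
$H{\left(u,V \right)} = 12$ ($H{\left(u,V \right)} = 3 \left(1 + 3\right) = 3 \cdot 4 = 12$)
$H{\left(\left(4 + 1\right) + 3,n \right)} \left(-7074\right) = 12 \left(-7074\right) = -84888$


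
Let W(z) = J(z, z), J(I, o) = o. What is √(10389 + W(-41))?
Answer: 2*√2587 ≈ 101.73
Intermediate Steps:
W(z) = z
√(10389 + W(-41)) = √(10389 - 41) = √10348 = 2*√2587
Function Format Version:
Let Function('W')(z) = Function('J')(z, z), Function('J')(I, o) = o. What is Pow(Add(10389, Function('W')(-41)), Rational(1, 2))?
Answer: Mul(2, Pow(2587, Rational(1, 2))) ≈ 101.73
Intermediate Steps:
Function('W')(z) = z
Pow(Add(10389, Function('W')(-41)), Rational(1, 2)) = Pow(Add(10389, -41), Rational(1, 2)) = Pow(10348, Rational(1, 2)) = Mul(2, Pow(2587, Rational(1, 2)))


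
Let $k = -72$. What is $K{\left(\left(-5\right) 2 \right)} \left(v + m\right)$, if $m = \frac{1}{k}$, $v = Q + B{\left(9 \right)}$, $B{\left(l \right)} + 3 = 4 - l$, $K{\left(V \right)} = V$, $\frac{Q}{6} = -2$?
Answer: $\frac{7205}{36} \approx 200.14$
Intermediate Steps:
$Q = -12$ ($Q = 6 \left(-2\right) = -12$)
$B{\left(l \right)} = 1 - l$ ($B{\left(l \right)} = -3 - \left(-4 + l\right) = 1 - l$)
$v = -20$ ($v = -12 + \left(1 - 9\right) = -12 - 8 = -20$)
$m = - \frac{1}{72}$ ($m = \frac{1}{-72} = - \frac{1}{72} \approx -0.013889$)
$K{\left(\left(-5\right) 2 \right)} \left(v + m\right) = \left(-5\right) 2 \left(-20 - \frac{1}{72}\right) = \left(-10\right) \left(- \frac{1441}{72}\right) = \frac{7205}{36}$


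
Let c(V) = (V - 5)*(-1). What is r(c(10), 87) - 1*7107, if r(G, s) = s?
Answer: -7020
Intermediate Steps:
c(V) = 5 - V (c(V) = (-5 + V)*(-1) = 5 - V)
r(c(10), 87) - 1*7107 = 87 - 1*7107 = 87 - 7107 = -7020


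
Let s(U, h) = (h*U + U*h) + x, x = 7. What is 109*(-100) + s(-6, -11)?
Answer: -10761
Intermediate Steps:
s(U, h) = 7 + 2*U*h (s(U, h) = (h*U + U*h) + 7 = (U*h + U*h) + 7 = 2*U*h + 7 = 7 + 2*U*h)
109*(-100) + s(-6, -11) = 109*(-100) + (7 + 2*(-6)*(-11)) = -10900 + (7 + 132) = -10900 + 139 = -10761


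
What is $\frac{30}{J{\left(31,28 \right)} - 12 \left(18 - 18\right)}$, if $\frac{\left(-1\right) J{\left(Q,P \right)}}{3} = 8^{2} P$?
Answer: $- \frac{5}{896} \approx -0.0055804$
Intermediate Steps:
$J{\left(Q,P \right)} = - 192 P$ ($J{\left(Q,P \right)} = - 3 \cdot 8^{2} P = - 3 \cdot 64 P = - 192 P$)
$\frac{30}{J{\left(31,28 \right)} - 12 \left(18 - 18\right)} = \frac{30}{\left(-192\right) 28 - 12 \left(18 - 18\right)} = \frac{30}{-5376 - 0} = \frac{30}{-5376 + 0} = \frac{30}{-5376} = 30 \left(- \frac{1}{5376}\right) = - \frac{5}{896}$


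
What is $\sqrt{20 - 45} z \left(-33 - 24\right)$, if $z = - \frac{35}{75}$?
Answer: $133 i \approx 133.0 i$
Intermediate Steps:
$z = - \frac{7}{15}$ ($z = \left(-35\right) \frac{1}{75} = - \frac{7}{15} \approx -0.46667$)
$\sqrt{20 - 45} z \left(-33 - 24\right) = \sqrt{20 - 45} \left(- \frac{7}{15}\right) \left(-33 - 24\right) = \sqrt{-25} \left(- \frac{7}{15}\right) \left(-33 - 24\right) = 5 i \left(- \frac{7}{15}\right) \left(-57\right) = - \frac{7 i}{3} \left(-57\right) = 133 i$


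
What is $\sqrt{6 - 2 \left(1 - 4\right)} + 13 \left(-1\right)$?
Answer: $-13 + 2 \sqrt{3} \approx -9.5359$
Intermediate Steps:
$\sqrt{6 - 2 \left(1 - 4\right)} + 13 \left(-1\right) = \sqrt{6 - -6} - 13 = \sqrt{6 + 6} - 13 = \sqrt{12} - 13 = 2 \sqrt{3} - 13 = -13 + 2 \sqrt{3}$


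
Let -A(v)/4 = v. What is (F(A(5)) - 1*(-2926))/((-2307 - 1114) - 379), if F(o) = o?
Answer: -1453/1900 ≈ -0.76474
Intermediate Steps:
A(v) = -4*v
(F(A(5)) - 1*(-2926))/((-2307 - 1114) - 379) = (-4*5 - 1*(-2926))/((-2307 - 1114) - 379) = (-20 + 2926)/(-3421 - 379) = 2906/(-3800) = 2906*(-1/3800) = -1453/1900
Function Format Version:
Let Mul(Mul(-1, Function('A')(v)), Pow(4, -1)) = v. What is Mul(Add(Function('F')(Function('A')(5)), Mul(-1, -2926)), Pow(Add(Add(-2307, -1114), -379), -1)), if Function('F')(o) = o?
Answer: Rational(-1453, 1900) ≈ -0.76474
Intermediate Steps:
Function('A')(v) = Mul(-4, v)
Mul(Add(Function('F')(Function('A')(5)), Mul(-1, -2926)), Pow(Add(Add(-2307, -1114), -379), -1)) = Mul(Add(Mul(-4, 5), Mul(-1, -2926)), Pow(Add(Add(-2307, -1114), -379), -1)) = Mul(Add(-20, 2926), Pow(Add(-3421, -379), -1)) = Mul(2906, Pow(-3800, -1)) = Mul(2906, Rational(-1, 3800)) = Rational(-1453, 1900)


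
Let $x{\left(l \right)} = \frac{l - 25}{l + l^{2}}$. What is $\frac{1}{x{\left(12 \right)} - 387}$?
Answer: $- \frac{12}{4645} \approx -0.0025834$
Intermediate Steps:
$x{\left(l \right)} = \frac{-25 + l}{l + l^{2}}$
$\frac{1}{x{\left(12 \right)} - 387} = \frac{1}{\frac{-25 + 12}{12 \left(1 + 12\right)} - 387} = \frac{1}{\frac{1}{12} \cdot \frac{1}{13} \left(-13\right) - 387} = \frac{1}{- \frac{1}{12} - 387} = \frac{1}{- \frac{4645}{12}} = - \frac{12}{4645}$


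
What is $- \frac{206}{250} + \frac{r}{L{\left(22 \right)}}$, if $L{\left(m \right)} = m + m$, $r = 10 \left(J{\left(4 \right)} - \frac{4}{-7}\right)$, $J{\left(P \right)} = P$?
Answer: $\frac{2069}{9625} \approx 0.21496$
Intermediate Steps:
$r = \frac{320}{7}$ ($r = 10 \left(4 - \frac{4}{-7}\right) = 10 \left(4 - - \frac{4}{7}\right) = 10 \left(4 + \frac{4}{7}\right) = 10 \cdot \frac{32}{7} = \frac{320}{7} \approx 45.714$)
$L{\left(m \right)} = 2 m$
$- \frac{206}{250} + \frac{r}{L{\left(22 \right)}} = - \frac{206}{250} + \frac{320}{7 \cdot 2 \cdot 22} = \left(-206\right) \frac{1}{250} + \frac{320}{7 \cdot 44} = - \frac{103}{125} + \frac{320}{7} \cdot \frac{1}{44} = - \frac{103}{125} + \frac{80}{77} = \frac{2069}{9625}$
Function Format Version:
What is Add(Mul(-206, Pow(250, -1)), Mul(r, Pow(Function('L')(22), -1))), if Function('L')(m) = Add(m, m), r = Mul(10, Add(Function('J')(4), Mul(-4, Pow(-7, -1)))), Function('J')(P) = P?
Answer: Rational(2069, 9625) ≈ 0.21496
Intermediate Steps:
r = Rational(320, 7) (r = Mul(10, Add(4, Mul(-4, Pow(-7, -1)))) = Mul(10, Add(4, Mul(-4, Rational(-1, 7)))) = Mul(10, Add(4, Rational(4, 7))) = Mul(10, Rational(32, 7)) = Rational(320, 7) ≈ 45.714)
Function('L')(m) = Mul(2, m)
Add(Mul(-206, Pow(250, -1)), Mul(r, Pow(Function('L')(22), -1))) = Add(Mul(-206, Pow(250, -1)), Mul(Rational(320, 7), Pow(Mul(2, 22), -1))) = Add(Mul(-206, Rational(1, 250)), Mul(Rational(320, 7), Pow(44, -1))) = Add(Rational(-103, 125), Mul(Rational(320, 7), Rational(1, 44))) = Add(Rational(-103, 125), Rational(80, 77)) = Rational(2069, 9625)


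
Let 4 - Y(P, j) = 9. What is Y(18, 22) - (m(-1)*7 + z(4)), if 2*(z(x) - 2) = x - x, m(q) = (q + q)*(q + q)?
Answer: -35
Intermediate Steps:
Y(P, j) = -5 (Y(P, j) = 4 - 1*9 = 4 - 9 = -5)
m(q) = 4*q² (m(q) = (2*q)*(2*q) = 4*q²)
z(x) = 2 (z(x) = 2 + (x - x)/2 = 2 + (½)*0 = 2 + 0 = 2)
Y(18, 22) - (m(-1)*7 + z(4)) = -5 - ((4*(-1)²)*7 + 2) = -5 - ((4*1)*7 + 2) = -5 - (4*7 + 2) = -5 - (28 + 2) = -5 - 1*30 = -5 - 30 = -35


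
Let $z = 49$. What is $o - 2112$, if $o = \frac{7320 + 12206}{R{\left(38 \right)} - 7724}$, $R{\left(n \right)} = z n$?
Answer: $- \frac{6200035}{2931} \approx -2115.3$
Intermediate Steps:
$R{\left(n \right)} = 49 n$
$o = - \frac{9763}{2931}$ ($o = \frac{7320 + 12206}{49 \cdot 38 - 7724} = \frac{19526}{1862 - 7724} = \frac{19526}{-5862} = 19526 \left(- \frac{1}{5862}\right) = - \frac{9763}{2931} \approx -3.3309$)
$o - 2112 = - \frac{9763}{2931} - 2112 = - \frac{6200035}{2931}$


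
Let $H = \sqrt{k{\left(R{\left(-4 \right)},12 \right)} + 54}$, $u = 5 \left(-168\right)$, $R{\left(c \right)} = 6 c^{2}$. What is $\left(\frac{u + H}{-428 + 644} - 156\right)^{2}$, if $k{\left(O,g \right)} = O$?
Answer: $\frac{198789241}{7776} - \frac{7195 \sqrt{6}}{972} \approx 25546.0$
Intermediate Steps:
$u = -840$
$H = 5 \sqrt{6}$ ($H = \sqrt{6 \left(-4\right)^{2} + 54} = \sqrt{6 \cdot 16 + 54} = \sqrt{96 + 54} = \sqrt{150} = 5 \sqrt{6} \approx 12.247$)
$\left(\frac{u + H}{-428 + 644} - 156\right)^{2} = \left(\frac{-840 + 5 \sqrt{6}}{-428 + 644} - 156\right)^{2} = \left(\frac{-840 + 5 \sqrt{6}}{216} - 156\right)^{2} = \left(\left(-840 + 5 \sqrt{6}\right) \frac{1}{216} - 156\right)^{2} = \left(\left(- \frac{35}{9} + \frac{5 \sqrt{6}}{216}\right) - 156\right)^{2} = \left(- \frac{1439}{9} + \frac{5 \sqrt{6}}{216}\right)^{2}$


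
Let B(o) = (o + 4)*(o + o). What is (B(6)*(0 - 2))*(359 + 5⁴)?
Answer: -236160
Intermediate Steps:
B(o) = 2*o*(4 + o) (B(o) = (4 + o)*(2*o) = 2*o*(4 + o))
(B(6)*(0 - 2))*(359 + 5⁴) = ((2*6*(4 + 6))*(0 - 2))*(359 + 5⁴) = ((2*6*10)*(-2))*(359 + 625) = (120*(-2))*984 = -240*984 = -236160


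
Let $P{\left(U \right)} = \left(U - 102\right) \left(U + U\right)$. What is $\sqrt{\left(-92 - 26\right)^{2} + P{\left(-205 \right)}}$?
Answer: $\sqrt{139794} \approx 373.89$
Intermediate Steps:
$P{\left(U \right)} = 2 U \left(-102 + U\right)$ ($P{\left(U \right)} = \left(-102 + U\right) 2 U = 2 U \left(-102 + U\right)$)
$\sqrt{\left(-92 - 26\right)^{2} + P{\left(-205 \right)}} = \sqrt{\left(-92 - 26\right)^{2} + 2 \left(-205\right) \left(-102 - 205\right)} = \sqrt{\left(-92 - 26\right)^{2} + 2 \left(-205\right) \left(-307\right)} = \sqrt{\left(-118\right)^{2} + 125870} = \sqrt{13924 + 125870} = \sqrt{139794}$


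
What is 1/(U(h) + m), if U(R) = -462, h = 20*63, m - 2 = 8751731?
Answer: 1/8751271 ≈ 1.1427e-7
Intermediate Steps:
m = 8751733 (m = 2 + 8751731 = 8751733)
h = 1260
1/(U(h) + m) = 1/(-462 + 8751733) = 1/8751271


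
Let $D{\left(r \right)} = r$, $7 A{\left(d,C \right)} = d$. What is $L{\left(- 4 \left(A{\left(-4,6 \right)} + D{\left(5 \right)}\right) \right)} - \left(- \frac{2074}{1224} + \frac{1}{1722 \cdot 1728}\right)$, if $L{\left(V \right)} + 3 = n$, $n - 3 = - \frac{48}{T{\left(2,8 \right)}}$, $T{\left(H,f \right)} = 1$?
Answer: $- \frac{137787553}{2975616} \approx -46.306$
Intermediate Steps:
$A{\left(d,C \right)} = \frac{d}{7}$
$n = -45$ ($n = 3 - \frac{48}{1} = 3 - 48 = -45$)
$L{\left(V \right)} = -48$ ($L{\left(V \right)} = -3 - 45 = -48$)
$L{\left(- 4 \left(A{\left(-4,6 \right)} + D{\left(5 \right)}\right) \right)} - \left(- \frac{2074}{1224} + \frac{1}{1722 \cdot 1728}\right) = -48 - \left(- \frac{2074}{1224} + \frac{1}{1722 \cdot 1728}\right) = -48 - \left(\left(-2074\right) \frac{1}{1224} + \frac{1}{1722} \cdot \frac{1}{1728}\right) = -48 - \left(- \frac{61}{36} + \frac{1}{2975616}\right) = -48 - - \frac{5042015}{2975616} = -48 + \frac{5042015}{2975616} = - \frac{137787553}{2975616}$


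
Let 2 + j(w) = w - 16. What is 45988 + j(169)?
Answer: 46139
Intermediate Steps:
j(w) = -18 + w (j(w) = -2 + (w - 16) = -2 + (-16 + w) = -18 + w)
45988 + j(169) = 45988 + (-18 + 169) = 45988 + 151 = 46139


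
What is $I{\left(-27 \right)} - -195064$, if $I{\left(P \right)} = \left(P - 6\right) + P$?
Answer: $195004$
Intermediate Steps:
$I{\left(P \right)} = -6 + 2 P$ ($I{\left(P \right)} = \left(-6 + P\right) + P = -6 + 2 P$)
$I{\left(-27 \right)} - -195064 = \left(-6 + 2 \left(-27\right)\right) - -195064 = \left(-6 - 54\right) + 195064 = -60 + 195064 = 195004$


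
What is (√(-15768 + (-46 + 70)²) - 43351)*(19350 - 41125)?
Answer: 943968025 - 130650*I*√422 ≈ 9.4397e+8 - 2.6839e+6*I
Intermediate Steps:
(√(-15768 + (-46 + 70)²) - 43351)*(19350 - 41125) = (√(-15768 + 24²) - 43351)*(-21775) = (√(-15768 + 576) - 43351)*(-21775) = (√(-15192) - 43351)*(-21775) = (6*I*√422 - 43351)*(-21775) = (-43351 + 6*I*√422)*(-21775) = 943968025 - 130650*I*√422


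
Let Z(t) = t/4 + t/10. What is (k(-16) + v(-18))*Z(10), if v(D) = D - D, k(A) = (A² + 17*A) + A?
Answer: -112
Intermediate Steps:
k(A) = A² + 18*A
Z(t) = 7*t/20 (Z(t) = t*(¼) + t*(⅒) = t/4 + t/10 = 7*t/20)
v(D) = 0
(k(-16) + v(-18))*Z(10) = (-16*(18 - 16) + 0)*((7/20)*10) = (-16*2 + 0)*(7/2) = (-32 + 0)*(7/2) = -32*7/2 = -112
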